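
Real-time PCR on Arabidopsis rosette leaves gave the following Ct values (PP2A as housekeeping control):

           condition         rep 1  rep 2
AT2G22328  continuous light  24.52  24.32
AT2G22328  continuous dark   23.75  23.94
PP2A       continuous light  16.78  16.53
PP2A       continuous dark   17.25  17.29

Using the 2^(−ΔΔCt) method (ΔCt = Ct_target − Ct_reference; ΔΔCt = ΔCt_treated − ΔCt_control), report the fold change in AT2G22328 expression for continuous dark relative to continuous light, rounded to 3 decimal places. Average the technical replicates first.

Mean Ct: AT2G22328 continuous light 24.420; AT2G22328 continuous dark 23.845; PP2A continuous light 16.655; PP2A continuous dark 17.270
ΔCt(continuous light) = 24.420 − 16.655 = 7.765
ΔCt(continuous dark) = 23.845 − 17.270 = 6.575
ΔΔCt = 6.575 − 7.765 = -1.190
Fold change = 2^(−(-1.190)) = 2^1.190 = 2.2815

2.282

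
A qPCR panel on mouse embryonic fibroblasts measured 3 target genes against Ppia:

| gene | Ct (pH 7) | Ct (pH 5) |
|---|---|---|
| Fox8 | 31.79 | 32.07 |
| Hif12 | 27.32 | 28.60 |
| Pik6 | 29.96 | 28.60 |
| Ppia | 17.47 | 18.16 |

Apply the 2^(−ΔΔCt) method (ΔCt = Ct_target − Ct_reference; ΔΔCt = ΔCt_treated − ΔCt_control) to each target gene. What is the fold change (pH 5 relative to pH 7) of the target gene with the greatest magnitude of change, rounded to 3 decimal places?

4.141

Fox8: ΔΔCt = (32.07−18.16) − (31.79−17.47) = 13.91 − 14.32 = -0.41; fold change = 2^0.41 = 1.329
Hif12: ΔΔCt = (28.60−18.16) − (27.32−17.47) = 10.44 − 9.85 = 0.59; fold change = 2^-0.59 = 0.664
Pik6: ΔΔCt = (28.60−18.16) − (29.96−17.47) = 10.44 − 12.49 = -2.05; fold change = 2^2.05 = 4.141
Pik6 has the largest |ΔΔCt| = 2.05.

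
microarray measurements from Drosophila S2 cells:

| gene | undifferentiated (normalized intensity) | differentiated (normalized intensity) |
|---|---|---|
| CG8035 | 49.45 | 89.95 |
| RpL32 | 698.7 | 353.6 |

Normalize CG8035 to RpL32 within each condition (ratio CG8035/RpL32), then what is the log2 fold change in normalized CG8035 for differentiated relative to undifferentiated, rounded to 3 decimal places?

1.846

CG8035/RpL32 (undifferentiated) = 49.45 / 698.7 = 0.070774
CG8035/RpL32 (differentiated) = 89.95 / 353.6 = 0.25438
Fold change = 0.25438 / 0.070774 = 3.5943
log2(3.5943) = 1.8457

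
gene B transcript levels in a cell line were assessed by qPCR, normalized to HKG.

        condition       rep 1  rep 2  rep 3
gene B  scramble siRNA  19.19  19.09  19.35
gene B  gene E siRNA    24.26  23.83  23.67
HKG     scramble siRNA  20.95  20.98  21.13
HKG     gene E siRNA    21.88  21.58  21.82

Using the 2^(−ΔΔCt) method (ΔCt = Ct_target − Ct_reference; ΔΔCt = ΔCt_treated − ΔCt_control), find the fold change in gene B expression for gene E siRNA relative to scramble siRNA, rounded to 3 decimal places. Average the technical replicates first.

0.064

Mean Ct: gene B scramble siRNA 19.210; gene B gene E siRNA 23.920; HKG scramble siRNA 21.020; HKG gene E siRNA 21.760
ΔCt(scramble siRNA) = 19.210 − 21.020 = -1.810
ΔCt(gene E siRNA) = 23.920 − 21.760 = 2.160
ΔΔCt = 2.160 − (-1.810) = 3.970
Fold change = 2^(−3.970) = 0.0638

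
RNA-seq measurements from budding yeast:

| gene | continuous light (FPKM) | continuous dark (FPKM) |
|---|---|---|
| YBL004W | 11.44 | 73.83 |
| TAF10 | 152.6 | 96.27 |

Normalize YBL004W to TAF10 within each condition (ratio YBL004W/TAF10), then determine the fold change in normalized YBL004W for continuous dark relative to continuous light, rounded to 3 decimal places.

10.230

YBL004W/TAF10 (continuous light) = 11.44 / 152.6 = 0.074967
YBL004W/TAF10 (continuous dark) = 73.83 / 96.27 = 0.76691
Fold change = 0.76691 / 0.074967 = 10.2299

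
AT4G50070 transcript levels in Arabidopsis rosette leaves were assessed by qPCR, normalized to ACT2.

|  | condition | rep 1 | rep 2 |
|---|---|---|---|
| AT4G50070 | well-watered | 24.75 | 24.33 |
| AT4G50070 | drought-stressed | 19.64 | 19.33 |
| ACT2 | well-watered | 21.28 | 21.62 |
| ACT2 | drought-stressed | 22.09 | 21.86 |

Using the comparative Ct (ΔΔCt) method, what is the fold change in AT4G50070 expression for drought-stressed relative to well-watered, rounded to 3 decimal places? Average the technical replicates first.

47.835

Mean Ct: AT4G50070 well-watered 24.540; AT4G50070 drought-stressed 19.485; ACT2 well-watered 21.450; ACT2 drought-stressed 21.975
ΔCt(well-watered) = 24.540 − 21.450 = 3.090
ΔCt(drought-stressed) = 19.485 − 21.975 = -2.490
ΔΔCt = -2.490 − 3.090 = -5.580
Fold change = 2^(−(-5.580)) = 2^5.580 = 47.8352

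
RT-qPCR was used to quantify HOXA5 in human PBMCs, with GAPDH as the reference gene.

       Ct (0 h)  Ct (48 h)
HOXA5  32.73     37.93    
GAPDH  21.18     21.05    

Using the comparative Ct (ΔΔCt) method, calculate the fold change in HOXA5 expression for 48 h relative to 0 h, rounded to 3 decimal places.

0.025

ΔCt(0 h) = 32.730 − 21.180 = 11.550
ΔCt(48 h) = 37.930 − 21.050 = 16.880
ΔΔCt = 16.880 − 11.550 = 5.330
Fold change = 2^(−5.330) = 0.0249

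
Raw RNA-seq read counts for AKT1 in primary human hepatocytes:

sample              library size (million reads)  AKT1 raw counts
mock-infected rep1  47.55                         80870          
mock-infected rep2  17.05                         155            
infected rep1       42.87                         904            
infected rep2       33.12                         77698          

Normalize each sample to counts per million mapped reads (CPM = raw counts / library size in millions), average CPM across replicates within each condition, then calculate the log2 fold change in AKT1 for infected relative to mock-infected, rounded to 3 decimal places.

0.469

CPM(mock-infected rep1) = 80870 / 47.55 = 1700.7361
CPM(mock-infected rep2) = 155 / 17.05 = 9.0909
CPM(infected rep1) = 904 / 42.87 = 21.0870
CPM(infected rep2) = 77698 / 33.12 = 2345.9541
mean CPM(mock-infected) = 854.9135; mean CPM(infected) = 1183.5206
Fold change = 1183.5206 / 854.9135 = 1.38437
log2(1.38437) = 0.4692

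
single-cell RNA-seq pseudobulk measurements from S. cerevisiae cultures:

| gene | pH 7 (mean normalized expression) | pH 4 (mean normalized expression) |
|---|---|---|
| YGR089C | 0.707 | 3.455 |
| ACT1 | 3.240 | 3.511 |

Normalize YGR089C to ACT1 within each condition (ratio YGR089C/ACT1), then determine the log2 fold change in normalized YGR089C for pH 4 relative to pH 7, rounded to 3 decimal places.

2.173

YGR089C/ACT1 (pH 7) = 0.707 / 3.240 = 0.21821
YGR089C/ACT1 (pH 4) = 3.455 / 3.511 = 0.98405
Fold change = 0.98405 / 0.21821 = 4.5096
log2(4.5096) = 2.1730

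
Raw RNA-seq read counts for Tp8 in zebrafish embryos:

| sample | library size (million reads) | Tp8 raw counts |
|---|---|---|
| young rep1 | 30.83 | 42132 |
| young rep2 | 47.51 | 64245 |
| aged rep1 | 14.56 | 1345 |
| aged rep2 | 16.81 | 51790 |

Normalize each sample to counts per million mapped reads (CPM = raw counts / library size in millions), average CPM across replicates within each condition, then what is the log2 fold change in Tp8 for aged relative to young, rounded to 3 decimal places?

CPM(young rep1) = 42132 / 30.83 = 1366.5910
CPM(young rep2) = 64245 / 47.51 = 1352.2416
CPM(aged rep1) = 1345 / 14.56 = 92.3764
CPM(aged rep2) = 51790 / 16.81 = 3080.9042
mean CPM(young) = 1359.4163; mean CPM(aged) = 1586.6403
Fold change = 1586.6403 / 1359.4163 = 1.16715
log2(1.16715) = 0.2230

0.223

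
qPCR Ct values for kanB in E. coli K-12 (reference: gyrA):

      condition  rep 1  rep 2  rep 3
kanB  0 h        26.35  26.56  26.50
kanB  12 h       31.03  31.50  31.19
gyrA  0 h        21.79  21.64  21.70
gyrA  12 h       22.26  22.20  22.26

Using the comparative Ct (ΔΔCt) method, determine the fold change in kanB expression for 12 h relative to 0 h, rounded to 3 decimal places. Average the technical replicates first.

0.053

Mean Ct: kanB 0 h 26.470; kanB 12 h 31.240; gyrA 0 h 21.710; gyrA 12 h 22.240
ΔCt(0 h) = 26.470 − 21.710 = 4.760
ΔCt(12 h) = 31.240 − 22.240 = 9.000
ΔΔCt = 9.000 − 4.760 = 4.240
Fold change = 2^(−4.240) = 0.0529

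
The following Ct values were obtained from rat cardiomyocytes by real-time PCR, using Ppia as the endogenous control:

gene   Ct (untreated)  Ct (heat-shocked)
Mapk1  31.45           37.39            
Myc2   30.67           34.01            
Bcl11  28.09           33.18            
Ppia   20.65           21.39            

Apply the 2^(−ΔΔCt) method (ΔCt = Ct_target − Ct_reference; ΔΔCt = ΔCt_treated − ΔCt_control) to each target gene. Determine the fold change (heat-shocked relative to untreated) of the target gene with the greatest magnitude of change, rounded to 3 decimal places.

0.027

Mapk1: ΔΔCt = (37.39−21.39) − (31.45−20.65) = 16.00 − 10.80 = 5.20; fold change = 2^-5.20 = 0.027
Myc2: ΔΔCt = (34.01−21.39) − (30.67−20.65) = 12.62 − 10.02 = 2.60; fold change = 2^-2.60 = 0.165
Bcl11: ΔΔCt = (33.18−21.39) − (28.09−20.65) = 11.79 − 7.44 = 4.35; fold change = 2^-4.35 = 0.049
Mapk1 has the largest |ΔΔCt| = 5.20.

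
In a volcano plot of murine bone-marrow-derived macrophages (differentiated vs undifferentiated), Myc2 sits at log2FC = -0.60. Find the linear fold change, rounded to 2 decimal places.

Fold change = 2^(-0.60) = 0.660

0.66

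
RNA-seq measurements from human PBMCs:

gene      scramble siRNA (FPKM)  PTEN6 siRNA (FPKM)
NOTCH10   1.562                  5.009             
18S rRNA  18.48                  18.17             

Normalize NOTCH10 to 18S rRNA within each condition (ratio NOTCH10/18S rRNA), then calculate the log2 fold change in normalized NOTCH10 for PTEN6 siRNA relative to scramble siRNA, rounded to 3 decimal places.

NOTCH10/18S rRNA (scramble siRNA) = 1.562 / 18.48 = 0.084524
NOTCH10/18S rRNA (PTEN6 siRNA) = 5.009 / 18.17 = 0.27567
Fold change = 0.27567 / 0.084524 = 3.2615
log2(3.2615) = 1.7055

1.706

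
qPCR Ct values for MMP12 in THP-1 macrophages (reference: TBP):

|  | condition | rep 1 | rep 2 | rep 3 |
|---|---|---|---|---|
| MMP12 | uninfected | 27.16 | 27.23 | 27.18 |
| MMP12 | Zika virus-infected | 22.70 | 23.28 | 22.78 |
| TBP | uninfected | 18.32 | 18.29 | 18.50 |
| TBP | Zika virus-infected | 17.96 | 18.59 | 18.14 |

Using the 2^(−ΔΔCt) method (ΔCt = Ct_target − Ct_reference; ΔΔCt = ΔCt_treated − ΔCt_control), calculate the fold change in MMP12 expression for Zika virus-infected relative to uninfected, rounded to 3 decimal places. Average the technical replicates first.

17.509

Mean Ct: MMP12 uninfected 27.190; MMP12 Zika virus-infected 22.920; TBP uninfected 18.370; TBP Zika virus-infected 18.230
ΔCt(uninfected) = 27.190 − 18.370 = 8.820
ΔCt(Zika virus-infected) = 22.920 − 18.230 = 4.690
ΔΔCt = 4.690 − 8.820 = -4.130
Fold change = 2^(−(-4.130)) = 2^4.130 = 17.5087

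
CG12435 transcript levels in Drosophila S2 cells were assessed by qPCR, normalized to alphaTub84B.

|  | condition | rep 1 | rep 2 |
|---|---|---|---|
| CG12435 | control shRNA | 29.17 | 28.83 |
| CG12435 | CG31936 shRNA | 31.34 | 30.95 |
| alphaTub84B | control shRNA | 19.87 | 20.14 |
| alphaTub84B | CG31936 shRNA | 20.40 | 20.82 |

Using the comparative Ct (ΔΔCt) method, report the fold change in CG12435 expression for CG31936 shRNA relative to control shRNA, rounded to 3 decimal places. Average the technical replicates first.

Mean Ct: CG12435 control shRNA 29.000; CG12435 CG31936 shRNA 31.145; alphaTub84B control shRNA 20.005; alphaTub84B CG31936 shRNA 20.610
ΔCt(control shRNA) = 29.000 − 20.005 = 8.995
ΔCt(CG31936 shRNA) = 31.145 − 20.610 = 10.535
ΔΔCt = 10.535 − 8.995 = 1.540
Fold change = 2^(−1.540) = 0.3439

0.344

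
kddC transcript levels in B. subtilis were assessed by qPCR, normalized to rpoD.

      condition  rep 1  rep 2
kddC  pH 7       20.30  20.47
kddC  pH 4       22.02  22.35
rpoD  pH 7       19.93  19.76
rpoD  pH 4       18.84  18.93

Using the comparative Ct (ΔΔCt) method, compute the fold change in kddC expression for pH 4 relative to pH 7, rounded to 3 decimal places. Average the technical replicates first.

0.148

Mean Ct: kddC pH 7 20.385; kddC pH 4 22.185; rpoD pH 7 19.845; rpoD pH 4 18.885
ΔCt(pH 7) = 20.385 − 19.845 = 0.540
ΔCt(pH 4) = 22.185 − 18.885 = 3.300
ΔΔCt = 3.300 − 0.540 = 2.760
Fold change = 2^(−2.760) = 0.1476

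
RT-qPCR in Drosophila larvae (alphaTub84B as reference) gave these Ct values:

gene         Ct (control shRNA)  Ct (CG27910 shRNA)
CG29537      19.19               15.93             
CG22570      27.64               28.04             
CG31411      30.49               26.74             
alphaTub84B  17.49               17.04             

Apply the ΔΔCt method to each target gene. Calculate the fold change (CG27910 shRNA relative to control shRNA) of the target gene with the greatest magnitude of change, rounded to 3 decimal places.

CG29537: ΔΔCt = (15.93−17.04) − (19.19−17.49) = -1.11 − 1.70 = -2.81; fold change = 2^2.81 = 7.013
CG22570: ΔΔCt = (28.04−17.04) − (27.64−17.49) = 11.00 − 10.15 = 0.85; fold change = 2^-0.85 = 0.555
CG31411: ΔΔCt = (26.74−17.04) − (30.49−17.49) = 9.70 − 13.00 = -3.30; fold change = 2^3.30 = 9.849
CG31411 has the largest |ΔΔCt| = 3.30.

9.849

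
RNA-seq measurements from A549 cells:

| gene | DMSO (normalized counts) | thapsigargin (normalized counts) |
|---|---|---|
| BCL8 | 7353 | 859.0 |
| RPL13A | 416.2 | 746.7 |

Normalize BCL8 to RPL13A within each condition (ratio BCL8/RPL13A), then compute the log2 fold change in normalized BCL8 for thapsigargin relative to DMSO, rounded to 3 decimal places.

-3.941

BCL8/RPL13A (DMSO) = 7353 / 416.2 = 17.667
BCL8/RPL13A (thapsigargin) = 859.0 / 746.7 = 1.1504
Fold change = 1.1504 / 17.667 = 0.0651
log2(0.0651) = -3.9409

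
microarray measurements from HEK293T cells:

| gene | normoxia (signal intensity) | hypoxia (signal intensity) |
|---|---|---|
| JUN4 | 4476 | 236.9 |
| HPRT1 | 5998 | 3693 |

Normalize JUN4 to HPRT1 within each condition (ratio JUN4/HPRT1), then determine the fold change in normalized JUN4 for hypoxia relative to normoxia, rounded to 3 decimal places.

0.086

JUN4/HPRT1 (normoxia) = 4476 / 5998 = 0.74625
JUN4/HPRT1 (hypoxia) = 236.9 / 3693 = 0.064148
Fold change = 0.064148 / 0.74625 = 0.0860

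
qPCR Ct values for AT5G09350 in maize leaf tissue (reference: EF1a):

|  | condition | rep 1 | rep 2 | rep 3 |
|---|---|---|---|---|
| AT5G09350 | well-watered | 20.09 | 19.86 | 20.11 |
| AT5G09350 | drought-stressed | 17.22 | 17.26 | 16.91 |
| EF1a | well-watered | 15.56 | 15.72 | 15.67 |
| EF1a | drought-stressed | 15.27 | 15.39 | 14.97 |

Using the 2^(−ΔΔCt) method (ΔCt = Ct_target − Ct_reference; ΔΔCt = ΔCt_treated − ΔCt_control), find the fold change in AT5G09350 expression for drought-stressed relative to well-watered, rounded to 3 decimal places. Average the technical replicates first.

5.464

Mean Ct: AT5G09350 well-watered 20.020; AT5G09350 drought-stressed 17.130; EF1a well-watered 15.650; EF1a drought-stressed 15.210
ΔCt(well-watered) = 20.020 − 15.650 = 4.370
ΔCt(drought-stressed) = 17.130 − 15.210 = 1.920
ΔΔCt = 1.920 − 4.370 = -2.450
Fold change = 2^(−(-2.450)) = 2^2.450 = 5.4642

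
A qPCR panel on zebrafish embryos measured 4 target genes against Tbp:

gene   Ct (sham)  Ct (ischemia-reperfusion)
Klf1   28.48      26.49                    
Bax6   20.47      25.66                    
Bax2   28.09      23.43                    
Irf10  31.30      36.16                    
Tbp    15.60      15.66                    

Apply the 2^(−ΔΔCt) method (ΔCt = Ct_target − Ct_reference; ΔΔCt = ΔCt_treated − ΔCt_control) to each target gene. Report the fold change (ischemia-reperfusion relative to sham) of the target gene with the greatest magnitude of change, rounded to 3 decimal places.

0.029

Klf1: ΔΔCt = (26.49−15.66) − (28.48−15.60) = 10.83 − 12.88 = -2.05; fold change = 2^2.05 = 4.141
Bax6: ΔΔCt = (25.66−15.66) − (20.47−15.60) = 10.00 − 4.87 = 5.13; fold change = 2^-5.13 = 0.029
Bax2: ΔΔCt = (23.43−15.66) − (28.09−15.60) = 7.77 − 12.49 = -4.72; fold change = 2^4.72 = 26.355
Irf10: ΔΔCt = (36.16−15.66) − (31.30−15.60) = 20.50 − 15.70 = 4.80; fold change = 2^-4.80 = 0.036
Bax6 has the largest |ΔΔCt| = 5.13.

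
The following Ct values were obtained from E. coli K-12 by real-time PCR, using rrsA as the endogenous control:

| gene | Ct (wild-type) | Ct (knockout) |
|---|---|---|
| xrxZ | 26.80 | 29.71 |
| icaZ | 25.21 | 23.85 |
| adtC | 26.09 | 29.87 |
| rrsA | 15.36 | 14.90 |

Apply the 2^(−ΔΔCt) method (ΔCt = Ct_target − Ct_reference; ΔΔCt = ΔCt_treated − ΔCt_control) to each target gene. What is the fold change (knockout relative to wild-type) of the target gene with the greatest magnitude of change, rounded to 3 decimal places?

0.053

xrxZ: ΔΔCt = (29.71−14.90) − (26.80−15.36) = 14.81 − 11.44 = 3.37; fold change = 2^-3.37 = 0.097
icaZ: ΔΔCt = (23.85−14.90) − (25.21−15.36) = 8.95 − 9.85 = -0.90; fold change = 2^0.90 = 1.866
adtC: ΔΔCt = (29.87−14.90) − (26.09−15.36) = 14.97 − 10.73 = 4.24; fold change = 2^-4.24 = 0.053
adtC has the largest |ΔΔCt| = 4.24.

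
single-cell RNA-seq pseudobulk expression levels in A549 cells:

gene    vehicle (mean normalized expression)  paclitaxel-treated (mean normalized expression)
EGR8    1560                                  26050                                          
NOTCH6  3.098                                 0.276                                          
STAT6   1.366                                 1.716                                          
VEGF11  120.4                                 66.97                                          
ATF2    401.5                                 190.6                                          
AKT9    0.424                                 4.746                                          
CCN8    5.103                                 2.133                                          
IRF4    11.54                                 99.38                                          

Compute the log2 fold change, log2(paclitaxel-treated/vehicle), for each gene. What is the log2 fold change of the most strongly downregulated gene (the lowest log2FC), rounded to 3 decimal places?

log2(26050/1560) = 4.062  (EGR8)
log2(0.276/3.098) = -3.489  (NOTCH6)
log2(1.716/1.366) = 0.329  (STAT6)
log2(66.97/120.4) = -0.846  (VEGF11)
log2(190.6/401.5) = -1.075  (ATF2)
log2(4.746/0.424) = 3.485  (AKT9)
log2(2.133/5.103) = -1.258  (CCN8)
log2(99.38/11.54) = 3.106  (IRF4)
NOTCH6 is most strongly downregulated.

-3.489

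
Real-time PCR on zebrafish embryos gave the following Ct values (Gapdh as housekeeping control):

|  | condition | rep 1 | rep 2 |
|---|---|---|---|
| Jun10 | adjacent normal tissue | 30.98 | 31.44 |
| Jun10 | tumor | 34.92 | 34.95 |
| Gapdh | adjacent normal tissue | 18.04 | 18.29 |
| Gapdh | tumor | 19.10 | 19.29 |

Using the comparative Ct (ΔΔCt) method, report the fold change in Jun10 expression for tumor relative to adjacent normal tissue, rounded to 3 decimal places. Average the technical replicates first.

Mean Ct: Jun10 adjacent normal tissue 31.210; Jun10 tumor 34.935; Gapdh adjacent normal tissue 18.165; Gapdh tumor 19.195
ΔCt(adjacent normal tissue) = 31.210 − 18.165 = 13.045
ΔCt(tumor) = 34.935 − 19.195 = 15.740
ΔΔCt = 15.740 − 13.045 = 2.695
Fold change = 2^(−2.695) = 0.1544

0.154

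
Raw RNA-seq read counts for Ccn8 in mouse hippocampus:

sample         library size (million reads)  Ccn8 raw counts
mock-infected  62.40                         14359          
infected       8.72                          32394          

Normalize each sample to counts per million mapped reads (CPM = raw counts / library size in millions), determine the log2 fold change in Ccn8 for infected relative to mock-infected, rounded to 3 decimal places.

CPM(mock-infected) = 14359 / 62.40 = 230.1122
CPM(infected) = 32394 / 8.72 = 3714.9083
Fold change = 3714.9083 / 230.1122 = 16.14390
log2(16.14390) = 4.0129

4.013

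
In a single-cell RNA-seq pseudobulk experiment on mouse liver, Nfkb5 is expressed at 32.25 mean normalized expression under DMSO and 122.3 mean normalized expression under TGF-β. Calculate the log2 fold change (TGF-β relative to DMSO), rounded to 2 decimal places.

1.92

Fold change = 122.3 / 32.25 = 3.7922
log2(3.7922) = 1.923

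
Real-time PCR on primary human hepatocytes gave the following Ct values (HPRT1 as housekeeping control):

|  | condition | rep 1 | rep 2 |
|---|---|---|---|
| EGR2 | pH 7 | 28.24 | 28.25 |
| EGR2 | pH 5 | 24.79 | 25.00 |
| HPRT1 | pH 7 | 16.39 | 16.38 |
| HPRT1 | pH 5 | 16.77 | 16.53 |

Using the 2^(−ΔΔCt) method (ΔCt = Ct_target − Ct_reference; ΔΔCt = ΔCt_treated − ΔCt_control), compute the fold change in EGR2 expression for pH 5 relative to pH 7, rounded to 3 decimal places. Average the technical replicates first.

12.252

Mean Ct: EGR2 pH 7 28.245; EGR2 pH 5 24.895; HPRT1 pH 7 16.385; HPRT1 pH 5 16.650
ΔCt(pH 7) = 28.245 − 16.385 = 11.860
ΔCt(pH 5) = 24.895 − 16.650 = 8.245
ΔΔCt = 8.245 − 11.860 = -3.615
Fold change = 2^(−(-3.615)) = 2^3.615 = 12.2525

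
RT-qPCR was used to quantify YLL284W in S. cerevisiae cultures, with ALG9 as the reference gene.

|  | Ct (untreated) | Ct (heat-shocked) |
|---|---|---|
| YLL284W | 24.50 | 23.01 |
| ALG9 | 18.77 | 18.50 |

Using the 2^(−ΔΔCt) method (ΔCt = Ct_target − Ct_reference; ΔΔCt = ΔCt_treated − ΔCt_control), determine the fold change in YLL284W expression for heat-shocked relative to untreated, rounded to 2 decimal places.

ΔCt(untreated) = 24.500 − 18.770 = 5.730
ΔCt(heat-shocked) = 23.010 − 18.500 = 4.510
ΔΔCt = 4.510 − 5.730 = -1.220
Fold change = 2^(−(-1.220)) = 2^1.220 = 2.329

2.33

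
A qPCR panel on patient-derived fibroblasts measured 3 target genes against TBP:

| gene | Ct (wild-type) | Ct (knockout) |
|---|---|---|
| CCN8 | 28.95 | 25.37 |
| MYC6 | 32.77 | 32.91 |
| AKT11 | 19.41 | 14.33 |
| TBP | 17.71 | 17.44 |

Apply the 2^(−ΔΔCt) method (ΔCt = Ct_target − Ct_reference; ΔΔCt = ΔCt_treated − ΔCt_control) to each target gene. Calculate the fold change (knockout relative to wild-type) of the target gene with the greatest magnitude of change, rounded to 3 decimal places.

28.051

CCN8: ΔΔCt = (25.37−17.44) − (28.95−17.71) = 7.93 − 11.24 = -3.31; fold change = 2^3.31 = 9.918
MYC6: ΔΔCt = (32.91−17.44) − (32.77−17.71) = 15.47 − 15.06 = 0.41; fold change = 2^-0.41 = 0.753
AKT11: ΔΔCt = (14.33−17.44) − (19.41−17.71) = -3.11 − 1.70 = -4.81; fold change = 2^4.81 = 28.051
AKT11 has the largest |ΔΔCt| = 4.81.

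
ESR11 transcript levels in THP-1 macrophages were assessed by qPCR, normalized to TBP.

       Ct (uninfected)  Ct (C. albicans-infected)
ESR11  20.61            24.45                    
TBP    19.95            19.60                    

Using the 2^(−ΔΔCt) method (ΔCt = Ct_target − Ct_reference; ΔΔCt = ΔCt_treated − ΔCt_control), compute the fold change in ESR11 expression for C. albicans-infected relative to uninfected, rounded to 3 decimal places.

0.055

ΔCt(uninfected) = 20.610 − 19.950 = 0.660
ΔCt(C. albicans-infected) = 24.450 − 19.600 = 4.850
ΔΔCt = 4.850 − 0.660 = 4.190
Fold change = 2^(−4.190) = 0.0548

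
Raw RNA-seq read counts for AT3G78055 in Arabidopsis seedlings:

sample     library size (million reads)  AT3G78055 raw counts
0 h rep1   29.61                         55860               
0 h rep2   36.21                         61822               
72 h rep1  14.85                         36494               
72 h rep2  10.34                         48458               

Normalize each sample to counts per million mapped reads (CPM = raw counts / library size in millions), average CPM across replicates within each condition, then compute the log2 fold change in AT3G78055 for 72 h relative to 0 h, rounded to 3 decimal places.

0.991

CPM(0 h rep1) = 55860 / 29.61 = 1886.5248
CPM(0 h rep2) = 61822 / 36.21 = 1707.3184
CPM(72 h rep1) = 36494 / 14.85 = 2457.5084
CPM(72 h rep2) = 48458 / 10.34 = 4686.4603
mean CPM(0 h) = 1796.9216; mean CPM(72 h) = 3571.9844
Fold change = 3571.9844 / 1796.9216 = 1.98784
log2(1.98784) = 0.9912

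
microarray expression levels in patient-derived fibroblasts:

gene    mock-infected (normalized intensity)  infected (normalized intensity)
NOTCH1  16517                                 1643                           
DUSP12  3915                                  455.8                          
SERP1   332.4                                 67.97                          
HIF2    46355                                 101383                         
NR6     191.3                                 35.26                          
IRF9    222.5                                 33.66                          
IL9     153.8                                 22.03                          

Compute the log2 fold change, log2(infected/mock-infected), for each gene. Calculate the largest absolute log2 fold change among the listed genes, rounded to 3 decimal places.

log2(1643/16517) = -3.330  (NOTCH1)
log2(455.8/3915) = -3.103  (DUSP12)
log2(67.97/332.4) = -2.290  (SERP1)
log2(101383/46355) = 1.129  (HIF2)
log2(35.26/191.3) = -2.440  (NR6)
log2(33.66/222.5) = -2.725  (IRF9)
log2(22.03/153.8) = -2.804  (IL9)
The largest magnitude belongs to NOTCH1.

3.330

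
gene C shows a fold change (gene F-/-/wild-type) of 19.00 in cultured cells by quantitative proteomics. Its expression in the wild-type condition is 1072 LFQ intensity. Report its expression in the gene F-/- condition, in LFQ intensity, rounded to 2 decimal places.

gene F-/- expression = 1072 × 19.00 = 20368.00

20368.00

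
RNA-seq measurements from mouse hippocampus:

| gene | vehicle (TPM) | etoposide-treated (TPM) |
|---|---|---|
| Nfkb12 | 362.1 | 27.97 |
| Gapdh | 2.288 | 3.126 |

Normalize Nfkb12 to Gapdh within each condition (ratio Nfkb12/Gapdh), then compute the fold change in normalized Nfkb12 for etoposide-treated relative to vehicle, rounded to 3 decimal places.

0.057

Nfkb12/Gapdh (vehicle) = 362.1 / 2.288 = 158.26
Nfkb12/Gapdh (etoposide-treated) = 27.97 / 3.126 = 8.9475
Fold change = 8.9475 / 158.26 = 0.0565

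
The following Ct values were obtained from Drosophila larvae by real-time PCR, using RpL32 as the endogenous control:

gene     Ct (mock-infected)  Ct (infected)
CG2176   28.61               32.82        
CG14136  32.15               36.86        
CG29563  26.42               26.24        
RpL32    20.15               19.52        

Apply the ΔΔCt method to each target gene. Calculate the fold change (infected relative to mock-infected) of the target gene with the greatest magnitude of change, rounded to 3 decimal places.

0.025

CG2176: ΔΔCt = (32.82−19.52) − (28.61−20.15) = 13.30 − 8.46 = 4.84; fold change = 2^-4.84 = 0.035
CG14136: ΔΔCt = (36.86−19.52) − (32.15−20.15) = 17.34 − 12.00 = 5.34; fold change = 2^-5.34 = 0.025
CG29563: ΔΔCt = (26.24−19.52) − (26.42−20.15) = 6.72 − 6.27 = 0.45; fold change = 2^-0.45 = 0.732
CG14136 has the largest |ΔΔCt| = 5.34.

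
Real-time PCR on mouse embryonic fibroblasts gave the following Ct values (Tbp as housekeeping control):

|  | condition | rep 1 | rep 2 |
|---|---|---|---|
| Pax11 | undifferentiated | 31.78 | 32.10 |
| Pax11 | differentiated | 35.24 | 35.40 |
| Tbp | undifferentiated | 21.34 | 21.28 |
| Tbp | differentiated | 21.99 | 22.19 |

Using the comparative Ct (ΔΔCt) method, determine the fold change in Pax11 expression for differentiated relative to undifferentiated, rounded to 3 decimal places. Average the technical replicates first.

Mean Ct: Pax11 undifferentiated 31.940; Pax11 differentiated 35.320; Tbp undifferentiated 21.310; Tbp differentiated 22.090
ΔCt(undifferentiated) = 31.940 − 21.310 = 10.630
ΔCt(differentiated) = 35.320 − 22.090 = 13.230
ΔΔCt = 13.230 − 10.630 = 2.600
Fold change = 2^(−2.600) = 0.1649

0.165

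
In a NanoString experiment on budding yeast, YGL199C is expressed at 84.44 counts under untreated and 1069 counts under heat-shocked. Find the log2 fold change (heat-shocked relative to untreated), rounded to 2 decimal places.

Fold change = 1069 / 84.44 = 12.6599
log2(12.6599) = 3.662

3.66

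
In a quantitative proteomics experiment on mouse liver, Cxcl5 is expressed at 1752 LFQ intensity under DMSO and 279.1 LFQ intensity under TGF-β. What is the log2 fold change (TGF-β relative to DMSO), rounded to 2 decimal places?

-2.65

Fold change = 279.1 / 1752 = 0.1593
log2(0.1593) = -2.650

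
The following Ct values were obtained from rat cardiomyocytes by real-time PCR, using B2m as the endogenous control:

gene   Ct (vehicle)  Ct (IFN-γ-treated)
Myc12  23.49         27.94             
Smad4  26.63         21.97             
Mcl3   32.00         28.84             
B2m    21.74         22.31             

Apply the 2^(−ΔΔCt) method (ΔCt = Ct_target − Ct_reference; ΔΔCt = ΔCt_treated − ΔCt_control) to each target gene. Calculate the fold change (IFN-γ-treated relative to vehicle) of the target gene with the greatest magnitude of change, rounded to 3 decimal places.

37.531

Myc12: ΔΔCt = (27.94−22.31) − (23.49−21.74) = 5.63 − 1.75 = 3.88; fold change = 2^-3.88 = 0.068
Smad4: ΔΔCt = (21.97−22.31) − (26.63−21.74) = -0.34 − 4.89 = -5.23; fold change = 2^5.23 = 37.531
Mcl3: ΔΔCt = (28.84−22.31) − (32.00−21.74) = 6.53 − 10.26 = -3.73; fold change = 2^3.73 = 13.269
Smad4 has the largest |ΔΔCt| = 5.23.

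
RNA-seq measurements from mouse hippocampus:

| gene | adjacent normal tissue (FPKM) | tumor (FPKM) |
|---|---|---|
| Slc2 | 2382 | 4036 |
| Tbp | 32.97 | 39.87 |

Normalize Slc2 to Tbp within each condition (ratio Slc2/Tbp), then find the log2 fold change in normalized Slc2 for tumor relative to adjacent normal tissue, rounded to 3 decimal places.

Slc2/Tbp (adjacent normal tissue) = 2382 / 32.97 = 72.247
Slc2/Tbp (tumor) = 4036 / 39.87 = 101.23
Fold change = 101.23 / 72.247 = 1.4011
log2(1.4011) = 0.4866

0.487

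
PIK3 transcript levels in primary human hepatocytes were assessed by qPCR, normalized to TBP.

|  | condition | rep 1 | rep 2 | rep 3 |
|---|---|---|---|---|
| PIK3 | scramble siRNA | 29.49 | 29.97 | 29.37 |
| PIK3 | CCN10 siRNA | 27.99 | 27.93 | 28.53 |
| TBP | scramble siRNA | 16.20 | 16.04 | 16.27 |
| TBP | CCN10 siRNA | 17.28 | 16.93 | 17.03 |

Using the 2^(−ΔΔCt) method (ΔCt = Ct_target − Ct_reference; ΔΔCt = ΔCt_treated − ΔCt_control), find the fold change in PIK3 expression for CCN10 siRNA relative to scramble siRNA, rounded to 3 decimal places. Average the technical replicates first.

Mean Ct: PIK3 scramble siRNA 29.610; PIK3 CCN10 siRNA 28.150; TBP scramble siRNA 16.170; TBP CCN10 siRNA 17.080
ΔCt(scramble siRNA) = 29.610 − 16.170 = 13.440
ΔCt(CCN10 siRNA) = 28.150 − 17.080 = 11.070
ΔΔCt = 11.070 − 13.440 = -2.370
Fold change = 2^(−(-2.370)) = 2^2.370 = 5.1694

5.169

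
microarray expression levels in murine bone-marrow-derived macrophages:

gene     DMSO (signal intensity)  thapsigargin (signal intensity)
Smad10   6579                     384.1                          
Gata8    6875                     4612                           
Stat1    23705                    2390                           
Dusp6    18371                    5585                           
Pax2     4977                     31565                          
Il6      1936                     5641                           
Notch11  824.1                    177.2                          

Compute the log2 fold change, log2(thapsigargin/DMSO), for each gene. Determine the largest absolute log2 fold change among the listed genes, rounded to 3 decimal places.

4.098

log2(384.1/6579) = -4.098  (Smad10)
log2(4612/6875) = -0.576  (Gata8)
log2(2390/23705) = -3.310  (Stat1)
log2(5585/18371) = -1.718  (Dusp6)
log2(31565/4977) = 2.665  (Pax2)
log2(5641/1936) = 1.543  (Il6)
log2(177.2/824.1) = -2.217  (Notch11)
The largest magnitude belongs to Smad10.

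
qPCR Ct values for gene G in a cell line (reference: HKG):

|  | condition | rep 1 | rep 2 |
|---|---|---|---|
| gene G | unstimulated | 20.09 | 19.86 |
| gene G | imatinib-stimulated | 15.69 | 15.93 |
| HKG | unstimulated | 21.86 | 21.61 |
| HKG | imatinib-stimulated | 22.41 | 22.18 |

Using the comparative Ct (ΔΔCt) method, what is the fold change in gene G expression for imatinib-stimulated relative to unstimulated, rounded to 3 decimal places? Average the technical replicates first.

26.446

Mean Ct: gene G unstimulated 19.975; gene G imatinib-stimulated 15.810; HKG unstimulated 21.735; HKG imatinib-stimulated 22.295
ΔCt(unstimulated) = 19.975 − 21.735 = -1.760
ΔCt(imatinib-stimulated) = 15.810 − 22.295 = -6.485
ΔΔCt = -6.485 − (-1.760) = -4.725
Fold change = 2^(−(-4.725)) = 2^4.725 = 26.4464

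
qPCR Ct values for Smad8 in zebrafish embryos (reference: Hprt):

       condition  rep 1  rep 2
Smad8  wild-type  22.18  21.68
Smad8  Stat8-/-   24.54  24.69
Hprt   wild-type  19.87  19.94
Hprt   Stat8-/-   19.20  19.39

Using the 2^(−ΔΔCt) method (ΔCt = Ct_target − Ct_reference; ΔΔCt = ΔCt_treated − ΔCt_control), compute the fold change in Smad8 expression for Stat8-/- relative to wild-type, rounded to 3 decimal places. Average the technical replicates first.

0.102

Mean Ct: Smad8 wild-type 21.930; Smad8 Stat8-/- 24.615; Hprt wild-type 19.905; Hprt Stat8-/- 19.295
ΔCt(wild-type) = 21.930 − 19.905 = 2.025
ΔCt(Stat8-/-) = 24.615 − 19.295 = 5.320
ΔΔCt = 5.320 − 2.025 = 3.295
Fold change = 2^(−3.295) = 0.1019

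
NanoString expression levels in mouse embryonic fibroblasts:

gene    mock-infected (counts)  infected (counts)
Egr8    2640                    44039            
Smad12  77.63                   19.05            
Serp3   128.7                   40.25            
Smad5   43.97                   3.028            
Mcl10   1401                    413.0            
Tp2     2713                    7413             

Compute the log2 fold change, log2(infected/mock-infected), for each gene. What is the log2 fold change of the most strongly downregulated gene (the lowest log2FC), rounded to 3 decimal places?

log2(44039/2640) = 4.060  (Egr8)
log2(19.05/77.63) = -2.027  (Smad12)
log2(40.25/128.7) = -1.677  (Serp3)
log2(3.028/43.97) = -3.860  (Smad5)
log2(413.0/1401) = -1.762  (Mcl10)
log2(7413/2713) = 1.450  (Tp2)
Smad5 is most strongly downregulated.

-3.860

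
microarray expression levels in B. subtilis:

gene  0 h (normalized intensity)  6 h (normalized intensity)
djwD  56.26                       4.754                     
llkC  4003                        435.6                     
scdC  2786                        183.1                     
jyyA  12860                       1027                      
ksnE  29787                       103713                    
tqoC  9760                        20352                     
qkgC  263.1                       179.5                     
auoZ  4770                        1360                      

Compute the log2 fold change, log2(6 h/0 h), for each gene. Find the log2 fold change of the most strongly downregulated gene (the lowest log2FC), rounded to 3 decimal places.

log2(4.754/56.26) = -3.565  (djwD)
log2(435.6/4003) = -3.200  (llkC)
log2(183.1/2786) = -3.927  (scdC)
log2(1027/12860) = -3.646  (jyyA)
log2(103713/29787) = 1.800  (ksnE)
log2(20352/9760) = 1.060  (tqoC)
log2(179.5/263.1) = -0.552  (qkgC)
log2(1360/4770) = -1.810  (auoZ)
scdC is most strongly downregulated.

-3.927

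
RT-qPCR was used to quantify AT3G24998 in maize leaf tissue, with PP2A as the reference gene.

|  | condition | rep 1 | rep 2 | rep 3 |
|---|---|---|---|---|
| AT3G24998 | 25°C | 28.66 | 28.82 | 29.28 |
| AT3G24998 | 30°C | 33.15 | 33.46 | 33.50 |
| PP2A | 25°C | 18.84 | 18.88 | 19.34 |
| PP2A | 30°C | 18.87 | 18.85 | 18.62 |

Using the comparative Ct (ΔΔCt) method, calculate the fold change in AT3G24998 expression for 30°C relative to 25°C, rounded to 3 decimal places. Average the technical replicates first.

0.039

Mean Ct: AT3G24998 25°C 28.920; AT3G24998 30°C 33.370; PP2A 25°C 19.020; PP2A 30°C 18.780
ΔCt(25°C) = 28.920 − 19.020 = 9.900
ΔCt(30°C) = 33.370 − 18.780 = 14.590
ΔΔCt = 14.590 − 9.900 = 4.690
Fold change = 2^(−4.690) = 0.0387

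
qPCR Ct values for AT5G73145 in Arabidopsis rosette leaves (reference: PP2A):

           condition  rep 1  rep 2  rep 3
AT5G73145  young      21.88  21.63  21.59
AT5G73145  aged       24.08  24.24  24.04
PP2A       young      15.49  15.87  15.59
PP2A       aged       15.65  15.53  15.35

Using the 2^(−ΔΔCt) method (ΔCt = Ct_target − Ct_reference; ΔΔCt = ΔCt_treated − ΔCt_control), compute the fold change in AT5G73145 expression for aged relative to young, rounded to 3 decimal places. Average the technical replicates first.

0.170

Mean Ct: AT5G73145 young 21.700; AT5G73145 aged 24.120; PP2A young 15.650; PP2A aged 15.510
ΔCt(young) = 21.700 − 15.650 = 6.050
ΔCt(aged) = 24.120 − 15.510 = 8.610
ΔΔCt = 8.610 − 6.050 = 2.560
Fold change = 2^(−2.560) = 0.1696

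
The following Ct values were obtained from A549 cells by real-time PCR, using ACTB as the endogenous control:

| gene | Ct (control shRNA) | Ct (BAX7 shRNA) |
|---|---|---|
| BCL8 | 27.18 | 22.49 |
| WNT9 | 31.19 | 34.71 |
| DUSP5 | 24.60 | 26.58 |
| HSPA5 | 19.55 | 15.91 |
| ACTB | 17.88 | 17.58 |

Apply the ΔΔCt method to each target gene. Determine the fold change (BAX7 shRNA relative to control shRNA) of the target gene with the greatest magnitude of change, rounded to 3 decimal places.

20.966

BCL8: ΔΔCt = (22.49−17.58) − (27.18−17.88) = 4.91 − 9.30 = -4.39; fold change = 2^4.39 = 20.966
WNT9: ΔΔCt = (34.71−17.58) − (31.19−17.88) = 17.13 − 13.31 = 3.82; fold change = 2^-3.82 = 0.071
DUSP5: ΔΔCt = (26.58−17.58) − (24.60−17.88) = 9.00 − 6.72 = 2.28; fold change = 2^-2.28 = 0.206
HSPA5: ΔΔCt = (15.91−17.58) − (19.55−17.88) = -1.67 − 1.67 = -3.34; fold change = 2^3.34 = 10.126
BCL8 has the largest |ΔΔCt| = 4.39.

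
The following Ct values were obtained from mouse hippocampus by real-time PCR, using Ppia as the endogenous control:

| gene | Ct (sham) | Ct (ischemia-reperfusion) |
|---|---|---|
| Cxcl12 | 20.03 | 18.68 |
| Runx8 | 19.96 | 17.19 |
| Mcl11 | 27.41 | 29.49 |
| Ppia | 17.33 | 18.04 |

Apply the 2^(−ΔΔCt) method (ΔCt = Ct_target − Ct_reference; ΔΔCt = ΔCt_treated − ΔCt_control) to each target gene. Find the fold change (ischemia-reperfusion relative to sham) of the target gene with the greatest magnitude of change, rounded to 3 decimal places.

Cxcl12: ΔΔCt = (18.68−18.04) − (20.03−17.33) = 0.64 − 2.70 = -2.06; fold change = 2^2.06 = 4.170
Runx8: ΔΔCt = (17.19−18.04) − (19.96−17.33) = -0.85 − 2.63 = -3.48; fold change = 2^3.48 = 11.158
Mcl11: ΔΔCt = (29.49−18.04) − (27.41−17.33) = 11.45 − 10.08 = 1.37; fold change = 2^-1.37 = 0.387
Runx8 has the largest |ΔΔCt| = 3.48.

11.158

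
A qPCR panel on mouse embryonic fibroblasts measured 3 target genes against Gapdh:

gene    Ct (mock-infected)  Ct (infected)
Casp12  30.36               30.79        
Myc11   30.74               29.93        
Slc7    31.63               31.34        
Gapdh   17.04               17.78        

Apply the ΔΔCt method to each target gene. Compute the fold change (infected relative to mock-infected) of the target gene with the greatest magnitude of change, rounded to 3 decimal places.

2.928

Casp12: ΔΔCt = (30.79−17.78) − (30.36−17.04) = 13.01 − 13.32 = -0.31; fold change = 2^0.31 = 1.240
Myc11: ΔΔCt = (29.93−17.78) − (30.74−17.04) = 12.15 − 13.70 = -1.55; fold change = 2^1.55 = 2.928
Slc7: ΔΔCt = (31.34−17.78) − (31.63−17.04) = 13.56 − 14.59 = -1.03; fold change = 2^1.03 = 2.042
Myc11 has the largest |ΔΔCt| = 1.55.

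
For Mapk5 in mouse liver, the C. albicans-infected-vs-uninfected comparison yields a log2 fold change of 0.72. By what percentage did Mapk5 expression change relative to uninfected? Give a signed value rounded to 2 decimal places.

Fold change = 2^(0.72) = 1.6472
Percent change = (FC − 1) × 100% = (1.6472 − 1) × 100 = 64.72%

64.72%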